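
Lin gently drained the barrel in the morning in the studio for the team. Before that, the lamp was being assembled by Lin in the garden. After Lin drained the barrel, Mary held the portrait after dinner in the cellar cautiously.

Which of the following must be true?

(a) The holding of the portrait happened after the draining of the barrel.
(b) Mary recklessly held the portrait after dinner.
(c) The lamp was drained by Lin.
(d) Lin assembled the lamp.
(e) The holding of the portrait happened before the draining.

(a)

(a) Entailed — the narrative places the draining before the holding.
(b) Not entailed — 'recklessly' adds a manner not in (and inconsistent with) the original.
(c) Not entailed — Lin drained the barrel, not the lamp; the lamp belongs to the assembling event.
(d) Not entailed — 'was assembling' is progressive on an accomplishment; it does not entail the completed 'assembled'.
(e) Not entailed — the narrative places the draining before the holding, not after.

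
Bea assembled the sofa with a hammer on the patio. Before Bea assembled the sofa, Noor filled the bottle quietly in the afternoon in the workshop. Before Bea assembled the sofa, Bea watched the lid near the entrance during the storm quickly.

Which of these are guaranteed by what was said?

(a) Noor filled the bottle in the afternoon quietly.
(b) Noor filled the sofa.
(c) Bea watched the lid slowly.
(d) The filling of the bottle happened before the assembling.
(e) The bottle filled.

(a), (d), (e)

(a) Entailed — every conjunct here is already in the original filling event.
(b) Not entailed — Noor filled the bottle, not the sofa; the sofa belongs to the assembling event.
(c) Not entailed — 'slowly' adds a manner not in (and inconsistent with) the original.
(d) Entailed — the narrative places the filling before the assembling.
(e) Entailed — 'Noor filled the bottle' is causative; it entails the inchoative 'the bottle filled'.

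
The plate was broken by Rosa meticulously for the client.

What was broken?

the plate

'the plate' marks the patient of the breaking event.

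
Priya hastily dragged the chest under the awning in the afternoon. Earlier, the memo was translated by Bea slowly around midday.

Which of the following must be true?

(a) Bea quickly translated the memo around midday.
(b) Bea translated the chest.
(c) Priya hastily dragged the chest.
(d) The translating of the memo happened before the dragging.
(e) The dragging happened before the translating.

(c), (d)

(a) Not entailed — 'quickly' adds a manner not in (and inconsistent with) the original.
(b) Not entailed — Bea translated the memo, not the chest; the chest belongs to the dragging event.
(c) Entailed — the original entails any weakening of itself; this just drops 'in the afternoon', 'under the awning'.
(d) Entailed — the narrative places the translating before the dragging.
(e) Not entailed — the narrative places the translating before the dragging, not after.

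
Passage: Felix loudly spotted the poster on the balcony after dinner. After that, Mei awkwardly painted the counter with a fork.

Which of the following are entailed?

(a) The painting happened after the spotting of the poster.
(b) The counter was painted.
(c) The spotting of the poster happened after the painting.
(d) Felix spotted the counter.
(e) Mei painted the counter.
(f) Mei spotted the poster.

(a) Entailed — the narrative places the spotting before the painting.
(b) Entailed — dropping 'awkwardly', 'with a fork' and generalizing the agent leaves a sub-description the original still satisfies.
(c) Not entailed — the narrative places the spotting before the painting, not after.
(d) Not entailed — Felix spotted the poster, not the counter; the counter belongs to the painting event.
(e) Entailed — the original entails any weakening of itself; this just drops 'awkwardly', 'with a fork'.
(f) Not entailed — the passage has Felix spotting the poster, not Mei.

(a), (b), (e)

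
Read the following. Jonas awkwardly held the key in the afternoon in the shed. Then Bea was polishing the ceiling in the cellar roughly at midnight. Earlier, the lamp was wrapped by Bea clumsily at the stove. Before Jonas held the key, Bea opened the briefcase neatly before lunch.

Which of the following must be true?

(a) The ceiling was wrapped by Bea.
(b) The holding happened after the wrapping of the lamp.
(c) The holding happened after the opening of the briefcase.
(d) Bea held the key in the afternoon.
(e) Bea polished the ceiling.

(c), (e)

(a) Not entailed — Bea wrapped the lamp, not the ceiling; the ceiling belongs to the polishing event.
(b) Not entailed — the narrative doesn't order the wrapping relative to the holding.
(c) Entailed — the narrative places the opening before the holding.
(d) Not entailed — the passage has Jonas holding the key, not Bea.
(e) Entailed — 'polish' is an activity; 'was polishing' entails that some polishing happened, so 'polished' holds.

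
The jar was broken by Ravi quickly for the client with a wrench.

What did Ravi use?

'with a wrench' marks the instrument of the breaking event.

a wrench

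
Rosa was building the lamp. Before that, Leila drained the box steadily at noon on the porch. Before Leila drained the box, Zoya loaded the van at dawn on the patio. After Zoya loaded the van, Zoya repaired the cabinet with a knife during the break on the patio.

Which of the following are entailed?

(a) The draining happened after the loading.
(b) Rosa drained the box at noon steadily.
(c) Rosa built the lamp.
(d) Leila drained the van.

(a)

(a) Entailed — the narrative places the loading before the draining.
(b) Not entailed — the passage has Leila draining the box, not Rosa.
(c) Not entailed — 'was building' is progressive on an accomplishment; it does not entail the completed 'built'.
(d) Not entailed — Leila drained the box, not the van; the van belongs to the loading event.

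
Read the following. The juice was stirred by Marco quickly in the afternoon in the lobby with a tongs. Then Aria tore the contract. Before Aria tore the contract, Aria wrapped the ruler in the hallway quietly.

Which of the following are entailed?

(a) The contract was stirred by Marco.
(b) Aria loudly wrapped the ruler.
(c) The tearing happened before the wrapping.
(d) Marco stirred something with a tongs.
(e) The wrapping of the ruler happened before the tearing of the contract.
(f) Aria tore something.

(a) Not entailed — Marco stirred the juice, not the contract; the contract belongs to the tearing event.
(b) Not entailed — 'loudly' adds a manner not in (and inconsistent with) the original.
(c) Not entailed — the narrative places the wrapping before the tearing, not after.
(d) Entailed — this follows by dropping conjuncts from the stirring event's description.
(e) Entailed — the narrative places the wrapping before the tearing.
(f) Entailed — generalizing the patient leaves a sub-description the original still satisfies.

(d), (e), (f)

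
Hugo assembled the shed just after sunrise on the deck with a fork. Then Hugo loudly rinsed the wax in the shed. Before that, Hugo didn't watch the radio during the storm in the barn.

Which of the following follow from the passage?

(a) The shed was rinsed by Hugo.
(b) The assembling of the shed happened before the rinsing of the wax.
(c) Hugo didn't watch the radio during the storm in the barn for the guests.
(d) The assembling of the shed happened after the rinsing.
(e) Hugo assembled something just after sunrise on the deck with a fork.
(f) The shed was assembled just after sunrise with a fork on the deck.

(a) Not entailed — Hugo rinsed the wax, not the shed; the shed belongs to the assembling event.
(b) Entailed — the narrative places the assembling before the rinsing.
(c) Entailed — under negation, adding a further restriction is entailed: if no such watching event occurred, none occurred for the guests either.
(d) Not entailed — the narrative places the assembling before the rinsing, not after.
(e) Entailed — this follows by dropping conjuncts from the assembling event's description.
(f) Entailed — this follows by dropping conjuncts from the assembling event's description.

(b), (c), (e), (f)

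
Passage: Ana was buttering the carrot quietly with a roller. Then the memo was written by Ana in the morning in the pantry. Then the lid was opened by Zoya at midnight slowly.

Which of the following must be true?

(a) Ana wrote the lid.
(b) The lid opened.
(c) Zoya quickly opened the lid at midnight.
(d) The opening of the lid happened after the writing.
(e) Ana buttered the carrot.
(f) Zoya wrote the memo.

(b), (d)

(a) Not entailed — Ana wrote the memo, not the lid; the lid belongs to the opening event.
(b) Entailed — 'Zoya opened the lid' is causative; it entails the inchoative 'the lid opened'.
(c) Not entailed — 'quickly' adds a manner not in (and inconsistent with) the original.
(d) Entailed — the narrative places the writing before the opening.
(e) Not entailed — 'was buttering' is progressive on an accomplishment; it does not entail the completed 'buttered'.
(f) Not entailed — the passage has Ana writing the memo, not Zoya.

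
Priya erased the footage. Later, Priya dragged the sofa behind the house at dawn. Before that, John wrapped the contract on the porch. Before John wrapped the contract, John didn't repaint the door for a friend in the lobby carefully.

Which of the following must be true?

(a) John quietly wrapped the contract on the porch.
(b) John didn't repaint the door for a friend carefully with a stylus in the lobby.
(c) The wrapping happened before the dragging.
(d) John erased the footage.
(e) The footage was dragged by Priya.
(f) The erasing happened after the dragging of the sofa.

(b), (c)

(a) Not entailed — 'quietly' adds information not in the original event.
(b) Entailed — under negation, adding a further restriction is entailed: if no such repainting event occurred, none occurred with a stylus either.
(c) Entailed — the narrative places the wrapping before the dragging.
(d) Not entailed — the passage has Priya erasing the footage, not John.
(e) Not entailed — Priya dragged the sofa, not the footage; the footage belongs to the erasing event.
(f) Not entailed — the narrative places the erasing before the dragging, not after.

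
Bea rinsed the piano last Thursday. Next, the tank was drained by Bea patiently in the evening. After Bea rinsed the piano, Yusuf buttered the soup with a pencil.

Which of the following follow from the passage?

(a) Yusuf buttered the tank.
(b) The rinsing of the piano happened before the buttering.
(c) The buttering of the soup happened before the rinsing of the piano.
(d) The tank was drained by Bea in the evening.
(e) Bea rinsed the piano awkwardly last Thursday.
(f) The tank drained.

(b), (d), (f)

(a) Not entailed — Yusuf buttered the soup, not the tank; the tank belongs to the draining event.
(b) Entailed — the narrative places the rinsing before the buttering.
(c) Not entailed — the narrative places the rinsing before the buttering, not after.
(d) Entailed — every conjunct here is already in the original draining event.
(e) Not entailed — 'awkwardly' adds information not in the original event.
(f) Entailed — 'Bea drained the tank' is causative; it entails the inchoative 'the tank drained'.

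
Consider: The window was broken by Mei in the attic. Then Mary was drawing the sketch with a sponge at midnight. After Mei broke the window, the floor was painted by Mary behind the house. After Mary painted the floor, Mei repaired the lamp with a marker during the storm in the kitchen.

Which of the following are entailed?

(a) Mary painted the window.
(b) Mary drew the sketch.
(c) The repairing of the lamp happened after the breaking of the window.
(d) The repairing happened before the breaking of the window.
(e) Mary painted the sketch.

(c)

(a) Not entailed — Mary painted the floor, not the window; the window belongs to the breaking event.
(b) Not entailed — 'was drawing' is progressive on an accomplishment; it does not entail the completed 'drew'.
(c) Entailed — the narrative places the breaking before the repairing.
(d) Not entailed — the narrative places the breaking before the repairing, not after.
(e) Not entailed — Mary painted the floor, not the sketch; the sketch belongs to the drawing event.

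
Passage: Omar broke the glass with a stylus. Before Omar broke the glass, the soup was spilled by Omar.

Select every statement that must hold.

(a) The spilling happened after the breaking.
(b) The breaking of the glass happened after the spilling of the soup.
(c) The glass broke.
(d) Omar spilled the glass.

(b), (c)

(a) Not entailed — the narrative places the spilling before the breaking, not after.
(b) Entailed — the narrative places the spilling before the breaking.
(c) Entailed — 'Omar broke the glass' is causative; it entails the inchoative 'the glass broke'.
(d) Not entailed — Omar spilled the soup, not the glass; the glass belongs to the breaking event.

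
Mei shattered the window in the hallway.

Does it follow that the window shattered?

yes

'Mei shattered the window' is the causative; it entails the inchoative 'the window shattered'.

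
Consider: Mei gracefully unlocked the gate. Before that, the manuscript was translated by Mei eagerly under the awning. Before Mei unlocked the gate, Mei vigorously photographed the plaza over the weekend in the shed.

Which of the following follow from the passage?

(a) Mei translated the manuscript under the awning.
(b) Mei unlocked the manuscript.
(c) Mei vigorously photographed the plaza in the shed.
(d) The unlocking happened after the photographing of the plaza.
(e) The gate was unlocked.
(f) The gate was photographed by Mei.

(a) Entailed — dropping 'eagerly' leaves a sub-description the original still satisfies.
(b) Not entailed — Mei unlocked the gate, not the manuscript; the manuscript belongs to the translating event.
(c) Entailed — dropping 'over the weekend' leaves a sub-description the original still satisfies.
(d) Entailed — the narrative places the photographing before the unlocking.
(e) Entailed — every conjunct here is already in the original unlocking event.
(f) Not entailed — Mei photographed the plaza, not the gate; the gate belongs to the unlocking event.

(a), (c), (d), (e)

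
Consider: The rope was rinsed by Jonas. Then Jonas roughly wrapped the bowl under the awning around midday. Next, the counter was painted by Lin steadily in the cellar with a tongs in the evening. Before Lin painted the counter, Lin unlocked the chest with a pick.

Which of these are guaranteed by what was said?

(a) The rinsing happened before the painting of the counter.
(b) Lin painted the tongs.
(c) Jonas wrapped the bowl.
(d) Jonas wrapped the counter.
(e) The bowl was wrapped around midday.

(a) Entailed — the narrative places the rinsing before the painting.
(b) Not entailed — the tongs is the instrument, not what was painted.
(c) Entailed — the original entails any weakening of itself; this just drops 'around midday', 'under the awning', 'roughly'.
(d) Not entailed — Jonas wrapped the bowl, not the counter; the counter belongs to the painting event.
(e) Entailed — this follows by dropping conjuncts from the wrapping event's description.

(a), (c), (e)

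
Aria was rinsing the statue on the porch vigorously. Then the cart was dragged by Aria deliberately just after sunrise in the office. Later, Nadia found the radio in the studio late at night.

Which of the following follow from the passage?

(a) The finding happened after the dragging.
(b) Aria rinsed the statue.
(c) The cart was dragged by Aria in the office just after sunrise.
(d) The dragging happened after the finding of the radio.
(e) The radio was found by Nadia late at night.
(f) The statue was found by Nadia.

(a) Entailed — the narrative places the dragging before the finding.
(b) Entailed — 'rinse' is an activity; 'was rinsing' entails that some rinsing happened, so 'rinsed' holds.
(c) Entailed — every conjunct here is already in the original dragging event.
(d) Not entailed — the narrative places the dragging before the finding, not after.
(e) Entailed — dropping 'in the studio' leaves a sub-description the original still satisfies.
(f) Not entailed — Nadia found the radio, not the statue; the statue belongs to the rinsing event.

(a), (b), (c), (e)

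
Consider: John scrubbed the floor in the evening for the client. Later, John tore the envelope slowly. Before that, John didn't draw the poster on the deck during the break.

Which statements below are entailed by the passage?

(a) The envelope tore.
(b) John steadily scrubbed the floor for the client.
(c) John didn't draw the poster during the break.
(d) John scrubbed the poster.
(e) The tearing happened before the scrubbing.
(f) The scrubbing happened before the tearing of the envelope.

(a) Entailed — 'John tore the envelope' is causative; it entails the inchoative 'the envelope tore'.
(b) Not entailed — 'steadily' adds information not in the original event.
(c) Not entailed — dropping 'on the deck' under negation is not valid — the original leaves open that John drew the poster some other way.
(d) Not entailed — John scrubbed the floor, not the poster; the poster belongs to the drawing event.
(e) Not entailed — the narrative places the scrubbing before the tearing, not after.
(f) Entailed — the narrative places the scrubbing before the tearing.

(a), (f)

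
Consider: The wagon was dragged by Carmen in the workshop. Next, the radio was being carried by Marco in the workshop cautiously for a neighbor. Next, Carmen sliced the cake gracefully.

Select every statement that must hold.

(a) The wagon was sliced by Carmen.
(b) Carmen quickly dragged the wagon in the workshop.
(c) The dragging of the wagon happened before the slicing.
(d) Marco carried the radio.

(c), (d)

(a) Not entailed — Carmen sliced the cake, not the wagon; the wagon belongs to the dragging event.
(b) Not entailed — 'quickly' adds information not in the original event.
(c) Entailed — the narrative places the dragging before the slicing.
(d) Entailed — 'carry' is an activity; 'was carrying' entails that some carrying happened, so 'carried' holds.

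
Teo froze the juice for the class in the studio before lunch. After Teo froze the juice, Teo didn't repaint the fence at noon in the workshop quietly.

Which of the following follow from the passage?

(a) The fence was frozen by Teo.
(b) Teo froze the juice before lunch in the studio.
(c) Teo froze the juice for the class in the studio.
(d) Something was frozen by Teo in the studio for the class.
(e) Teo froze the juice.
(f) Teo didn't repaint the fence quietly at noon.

(a) Not entailed — Teo froze the juice, not the fence; the fence belongs to the repainting event.
(b) Entailed — every conjunct here is already in the original freezing event.
(c) Entailed — this follows by dropping conjuncts from the freezing event's description.
(d) Entailed — the original entails any weakening of itself; this just drops 'before lunch' and generalizes the patient.
(e) Entailed — dropping 'before lunch', 'in the studio', 'for the class' leaves a sub-description the original still satisfies.
(f) Not entailed — dropping 'in the workshop' under negation is not valid — the original leaves open that Teo repainted the fence some other way.

(b), (c), (d), (e)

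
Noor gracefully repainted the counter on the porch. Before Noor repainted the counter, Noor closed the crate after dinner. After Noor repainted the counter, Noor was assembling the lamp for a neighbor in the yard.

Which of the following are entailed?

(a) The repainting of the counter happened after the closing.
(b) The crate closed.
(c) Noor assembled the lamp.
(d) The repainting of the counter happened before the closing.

(a), (b)

(a) Entailed — the narrative places the closing before the repainting.
(b) Entailed — 'Noor closed the crate' is causative; it entails the inchoative 'the crate closed'.
(c) Not entailed — 'was assembling' is progressive on an accomplishment; it does not entail the completed 'assembled'.
(d) Not entailed — the narrative places the closing before the repainting, not after.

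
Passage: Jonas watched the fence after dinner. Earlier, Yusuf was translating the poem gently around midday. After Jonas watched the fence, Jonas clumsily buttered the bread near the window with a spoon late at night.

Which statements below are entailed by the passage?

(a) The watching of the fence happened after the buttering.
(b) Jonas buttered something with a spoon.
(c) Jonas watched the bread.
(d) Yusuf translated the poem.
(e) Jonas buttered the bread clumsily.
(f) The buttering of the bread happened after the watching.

(b), (e), (f)

(a) Not entailed — the narrative places the watching before the buttering, not after.
(b) Entailed — dropping 'clumsily', 'near the window', 'late at night' and generalizing the patient leaves a sub-description the original still satisfies.
(c) Not entailed — Jonas watched the fence, not the bread; the bread belongs to the buttering event.
(d) Not entailed — 'was translating' is progressive on an accomplishment; it does not entail the completed 'translated'.
(e) Entailed — every conjunct here is already in the original buttering event.
(f) Entailed — the narrative places the watching before the buttering.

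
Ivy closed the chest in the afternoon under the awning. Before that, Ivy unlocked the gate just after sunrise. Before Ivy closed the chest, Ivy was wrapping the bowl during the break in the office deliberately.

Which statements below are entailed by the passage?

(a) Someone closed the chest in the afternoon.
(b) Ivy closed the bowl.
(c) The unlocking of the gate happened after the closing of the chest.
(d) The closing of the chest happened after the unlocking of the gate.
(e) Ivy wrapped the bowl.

(a), (d)

(a) Entailed — this follows by dropping conjuncts from the closing event's description.
(b) Not entailed — Ivy closed the chest, not the bowl; the bowl belongs to the wrapping event.
(c) Not entailed — the narrative places the unlocking before the closing, not after.
(d) Entailed — the narrative places the unlocking before the closing.
(e) Not entailed — 'was wrapping' is progressive on an accomplishment; it does not entail the completed 'wrapped'.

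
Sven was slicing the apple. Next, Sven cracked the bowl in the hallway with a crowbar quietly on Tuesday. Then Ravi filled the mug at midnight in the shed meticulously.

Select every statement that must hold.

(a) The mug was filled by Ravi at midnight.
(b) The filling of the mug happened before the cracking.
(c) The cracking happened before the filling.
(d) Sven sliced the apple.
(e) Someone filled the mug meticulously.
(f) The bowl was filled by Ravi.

(a) Entailed — dropping 'meticulously', 'in the shed' leaves a sub-description the original still satisfies.
(b) Not entailed — the narrative places the cracking before the filling, not after.
(c) Entailed — the narrative places the cracking before the filling.
(d) Not entailed — 'was slicing' is progressive on an accomplishment; it does not entail the completed 'sliced'.
(e) Entailed — every conjunct here is already in the original filling event.
(f) Not entailed — Ravi filled the mug, not the bowl; the bowl belongs to the cracking event.

(a), (c), (e)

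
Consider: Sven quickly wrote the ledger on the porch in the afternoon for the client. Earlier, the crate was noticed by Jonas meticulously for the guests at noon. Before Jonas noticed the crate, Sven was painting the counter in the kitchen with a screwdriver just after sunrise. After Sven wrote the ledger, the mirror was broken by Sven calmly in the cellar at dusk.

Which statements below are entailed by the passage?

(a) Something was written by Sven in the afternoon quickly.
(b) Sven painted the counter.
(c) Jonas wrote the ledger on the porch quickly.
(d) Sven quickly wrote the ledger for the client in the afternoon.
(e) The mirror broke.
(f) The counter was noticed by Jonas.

(a), (d), (e)

(a) Entailed — every conjunct here is already in the original writing event.
(b) Not entailed — 'was painting' is progressive on an accomplishment; it does not entail the completed 'painted'.
(c) Not entailed — the passage has Sven writing the ledger, not Jonas.
(d) Entailed — dropping 'on the porch' leaves a sub-description the original still satisfies.
(e) Entailed — 'Sven broke the mirror' is causative; it entails the inchoative 'the mirror broke'.
(f) Not entailed — Jonas noticed the crate, not the counter; the counter belongs to the painting event.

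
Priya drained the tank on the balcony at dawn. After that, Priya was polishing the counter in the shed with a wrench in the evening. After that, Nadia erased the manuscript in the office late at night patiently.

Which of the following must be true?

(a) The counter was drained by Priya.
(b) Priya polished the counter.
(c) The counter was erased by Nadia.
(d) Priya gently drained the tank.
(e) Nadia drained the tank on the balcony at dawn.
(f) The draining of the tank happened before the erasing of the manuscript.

(a) Not entailed — Priya drained the tank, not the counter; the counter belongs to the polishing event.
(b) Entailed — 'polish' is an activity; 'was polishing' entails that some polishing happened, so 'polished' holds.
(c) Not entailed — Nadia erased the manuscript, not the counter; the counter belongs to the polishing event.
(d) Not entailed — 'gently' adds information not in the original event.
(e) Not entailed — the passage has Priya draining the tank, not Nadia.
(f) Entailed — the narrative places the draining before the erasing.

(b), (f)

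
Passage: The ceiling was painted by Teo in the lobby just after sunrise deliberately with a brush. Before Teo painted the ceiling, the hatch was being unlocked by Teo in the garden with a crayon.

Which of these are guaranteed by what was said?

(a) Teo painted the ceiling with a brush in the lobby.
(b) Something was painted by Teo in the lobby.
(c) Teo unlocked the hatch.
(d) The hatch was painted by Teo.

(a) Entailed — the original entails any weakening of itself; this just drops 'deliberately', 'just after sunrise'.
(b) Entailed — the original entails any weakening of itself; this just drops 'with a brush', 'deliberately', 'just after sunrise' and generalizes the patient.
(c) Not entailed — 'was unlocking' is progressive on an accomplishment; it does not entail the completed 'unlocked'.
(d) Not entailed — Teo painted the ceiling, not the hatch; the hatch belongs to the unlocking event.

(a), (b)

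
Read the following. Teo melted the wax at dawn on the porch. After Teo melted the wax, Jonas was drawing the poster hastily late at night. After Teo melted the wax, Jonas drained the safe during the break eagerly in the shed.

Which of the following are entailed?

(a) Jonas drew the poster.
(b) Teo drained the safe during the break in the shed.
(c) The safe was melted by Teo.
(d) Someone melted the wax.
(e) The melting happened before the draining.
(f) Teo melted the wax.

(a) Not entailed — 'was drawing' is progressive on an accomplishment; it does not entail the completed 'drew'.
(b) Not entailed — the passage has Jonas draining the safe, not Teo.
(c) Not entailed — Teo melted the wax, not the safe; the safe belongs to the draining event.
(d) Entailed — dropping 'on the porch', 'at dawn' and generalizing the agent leaves a sub-description the original still satisfies.
(e) Entailed — the narrative places the melting before the draining.
(f) Entailed — dropping 'on the porch', 'at dawn' leaves a sub-description the original still satisfies.

(d), (e), (f)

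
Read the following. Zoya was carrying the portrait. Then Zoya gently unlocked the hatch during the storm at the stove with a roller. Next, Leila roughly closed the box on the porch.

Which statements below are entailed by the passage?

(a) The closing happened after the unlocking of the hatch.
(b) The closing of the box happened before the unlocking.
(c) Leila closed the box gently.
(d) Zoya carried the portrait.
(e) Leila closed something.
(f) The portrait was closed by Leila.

(a) Entailed — the narrative places the unlocking before the closing.
(b) Not entailed — the narrative places the unlocking before the closing, not after.
(c) Not entailed — 'gently' adds a manner not in (and inconsistent with) the original.
(d) Entailed — 'carry' is an activity; 'was carrying' entails that some carrying happened, so 'carried' holds.
(e) Entailed — every conjunct here is already in the original closing event.
(f) Not entailed — Leila closed the box, not the portrait; the portrait belongs to the carrying event.

(a), (d), (e)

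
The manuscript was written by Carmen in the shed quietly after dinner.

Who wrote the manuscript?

Carmen

'Carmen' marks the agent of the writing event.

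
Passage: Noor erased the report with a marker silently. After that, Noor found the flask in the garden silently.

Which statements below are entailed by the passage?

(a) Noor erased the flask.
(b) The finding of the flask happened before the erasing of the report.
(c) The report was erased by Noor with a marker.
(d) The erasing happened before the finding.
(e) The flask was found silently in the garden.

(a) Not entailed — Noor erased the report, not the flask; the flask belongs to the finding event.
(b) Not entailed — the narrative places the erasing before the finding, not after.
(c) Entailed — this follows by dropping conjuncts from the erasing event's description.
(d) Entailed — the narrative places the erasing before the finding.
(e) Entailed — the original entails any weakening of itself; this just generalizes the agent.

(c), (d), (e)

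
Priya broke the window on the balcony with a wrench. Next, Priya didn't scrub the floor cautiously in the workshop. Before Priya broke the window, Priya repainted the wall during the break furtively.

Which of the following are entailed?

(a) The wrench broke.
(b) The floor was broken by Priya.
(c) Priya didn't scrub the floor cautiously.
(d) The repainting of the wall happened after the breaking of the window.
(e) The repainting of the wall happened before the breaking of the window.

(e)

(a) Not entailed — the window is what broke, not the wrench.
(b) Not entailed — Priya broke the window, not the floor; the floor belongs to the scrubbing event.
(c) Not entailed — dropping 'in the workshop' under negation is not valid — the original leaves open that Priya scrubbed the floor some other way.
(d) Not entailed — the narrative places the repainting before the breaking, not after.
(e) Entailed — the narrative places the repainting before the breaking.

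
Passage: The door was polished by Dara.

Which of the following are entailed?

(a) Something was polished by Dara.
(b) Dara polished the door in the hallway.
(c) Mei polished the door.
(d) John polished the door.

(a) Entailed — the original entails any weakening of itself; this just generalizes the patient.
(b) Not entailed — 'in the hallway' adds information not in the original event.
(c) Not entailed — the passage has Dara polishing the door, not Mei.
(d) Not entailed — the passage has Dara polishing the door, not John.

(a)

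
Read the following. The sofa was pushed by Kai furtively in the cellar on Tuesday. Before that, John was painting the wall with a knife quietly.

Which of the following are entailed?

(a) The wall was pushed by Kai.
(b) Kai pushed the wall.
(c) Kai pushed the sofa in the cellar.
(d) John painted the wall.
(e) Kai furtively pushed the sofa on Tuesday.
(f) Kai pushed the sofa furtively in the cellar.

(c), (e), (f)

(a) Not entailed — Kai pushed the sofa, not the wall; the wall belongs to the painting event.
(b) Not entailed — Kai pushed the sofa, not the wall; the wall belongs to the painting event.
(c) Entailed — every conjunct here is already in the original pushing event.
(d) Not entailed — 'was painting' is progressive on an accomplishment; it does not entail the completed 'painted'.
(e) Entailed — every conjunct here is already in the original pushing event.
(f) Entailed — the original entails any weakening of itself; this just drops 'on Tuesday'.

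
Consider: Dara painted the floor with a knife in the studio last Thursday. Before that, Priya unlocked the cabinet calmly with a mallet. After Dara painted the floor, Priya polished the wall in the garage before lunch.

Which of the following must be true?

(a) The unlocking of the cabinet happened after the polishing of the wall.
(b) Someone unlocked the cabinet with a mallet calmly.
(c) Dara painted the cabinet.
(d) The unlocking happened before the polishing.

(a) Not entailed — the narrative places the unlocking before the polishing, not after.
(b) Entailed — every conjunct here is already in the original unlocking event.
(c) Not entailed — Dara painted the floor, not the cabinet; the cabinet belongs to the unlocking event.
(d) Entailed — the narrative places the unlocking before the polishing.

(b), (d)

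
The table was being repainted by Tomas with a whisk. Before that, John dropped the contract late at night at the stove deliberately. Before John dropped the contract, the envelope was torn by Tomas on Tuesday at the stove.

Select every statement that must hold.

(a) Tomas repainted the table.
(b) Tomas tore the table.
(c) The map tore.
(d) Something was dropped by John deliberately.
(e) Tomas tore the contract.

(d)

(a) Not entailed — 'was repainting' is progressive on an accomplishment; it does not entail the completed 'repainted'.
(b) Not entailed — Tomas tore the envelope, not the table; the table belongs to the repainting event.
(c) Not entailed — the envelope is what tore, not the map.
(d) Entailed — every conjunct here is already in the original dropping event.
(e) Not entailed — Tomas tore the envelope, not the contract; the contract belongs to the dropping event.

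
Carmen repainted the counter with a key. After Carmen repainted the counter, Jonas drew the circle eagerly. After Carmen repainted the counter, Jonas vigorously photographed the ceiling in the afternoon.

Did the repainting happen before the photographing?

The narrative orders the repainting before the photographing.

yes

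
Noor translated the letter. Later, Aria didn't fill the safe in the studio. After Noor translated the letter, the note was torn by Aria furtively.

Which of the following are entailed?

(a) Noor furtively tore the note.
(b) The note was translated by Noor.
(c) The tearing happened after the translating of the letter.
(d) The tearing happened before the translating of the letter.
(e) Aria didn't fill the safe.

(a) Not entailed — the passage has Aria tearing the note, not Noor.
(b) Not entailed — Noor translated the letter, not the note; the note belongs to the tearing event.
(c) Entailed — the narrative places the translating before the tearing.
(d) Not entailed — the narrative places the translating before the tearing, not after.
(e) Not entailed — dropping 'in the studio' under negation is not valid — the original leaves open that Aria filled the safe some other way.

(c)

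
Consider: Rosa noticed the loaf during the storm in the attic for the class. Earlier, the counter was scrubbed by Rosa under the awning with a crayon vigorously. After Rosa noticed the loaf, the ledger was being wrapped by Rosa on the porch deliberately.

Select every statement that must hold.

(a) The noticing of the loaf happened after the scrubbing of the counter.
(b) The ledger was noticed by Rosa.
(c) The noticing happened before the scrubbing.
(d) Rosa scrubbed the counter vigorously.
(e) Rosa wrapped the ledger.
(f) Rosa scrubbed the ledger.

(a) Entailed — the narrative places the scrubbing before the noticing.
(b) Not entailed — Rosa noticed the loaf, not the ledger; the ledger belongs to the wrapping event.
(c) Not entailed — the narrative places the scrubbing before the noticing, not after.
(d) Entailed — this follows by dropping conjuncts from the scrubbing event's description.
(e) Not entailed — 'was wrapping' is progressive on an accomplishment; it does not entail the completed 'wrapped'.
(f) Not entailed — Rosa scrubbed the counter, not the ledger; the ledger belongs to the wrapping event.

(a), (d)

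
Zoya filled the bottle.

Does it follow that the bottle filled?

'Zoya filled the bottle' is the causative; it entails the inchoative 'the bottle filled'.

yes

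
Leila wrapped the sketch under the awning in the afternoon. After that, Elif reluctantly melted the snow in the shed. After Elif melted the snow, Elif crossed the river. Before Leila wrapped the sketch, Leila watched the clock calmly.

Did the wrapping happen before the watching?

The narrative orders the watching before the wrapping.

no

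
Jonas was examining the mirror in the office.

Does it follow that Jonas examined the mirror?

yes

'examine' is atelic; if Jonas was examining the mirror, then Jonas examined the mirror (for some time).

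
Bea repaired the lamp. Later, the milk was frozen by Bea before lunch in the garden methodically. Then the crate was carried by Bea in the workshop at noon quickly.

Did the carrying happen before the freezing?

The narrative orders the freezing before the carrying.

no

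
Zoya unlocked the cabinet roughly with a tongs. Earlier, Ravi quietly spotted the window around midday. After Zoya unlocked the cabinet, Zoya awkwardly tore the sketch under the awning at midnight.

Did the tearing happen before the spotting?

no

The narrative orders the spotting before the tearing.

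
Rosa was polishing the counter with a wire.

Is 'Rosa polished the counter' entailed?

'polish' is atelic; if Rosa was polishing the counter, then Rosa polished the counter (for some time).

yes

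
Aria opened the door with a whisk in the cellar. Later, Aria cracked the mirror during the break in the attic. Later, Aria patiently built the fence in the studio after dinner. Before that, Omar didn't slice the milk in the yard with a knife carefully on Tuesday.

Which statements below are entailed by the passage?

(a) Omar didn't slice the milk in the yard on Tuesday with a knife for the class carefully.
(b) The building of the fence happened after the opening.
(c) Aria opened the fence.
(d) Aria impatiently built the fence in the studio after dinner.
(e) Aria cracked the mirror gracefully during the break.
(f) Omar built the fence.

(a), (b)

(a) Entailed — under negation, adding a further restriction is entailed: if no such slicing event occurred, none occurred for the class either.
(b) Entailed — the narrative places the opening before the building.
(c) Not entailed — Aria opened the door, not the fence; the fence belongs to the building event.
(d) Not entailed — 'impatiently' adds a manner not in (and inconsistent with) the original.
(e) Not entailed — 'gracefully' adds information not in the original event.
(f) Not entailed — the passage has Aria building the fence, not Omar.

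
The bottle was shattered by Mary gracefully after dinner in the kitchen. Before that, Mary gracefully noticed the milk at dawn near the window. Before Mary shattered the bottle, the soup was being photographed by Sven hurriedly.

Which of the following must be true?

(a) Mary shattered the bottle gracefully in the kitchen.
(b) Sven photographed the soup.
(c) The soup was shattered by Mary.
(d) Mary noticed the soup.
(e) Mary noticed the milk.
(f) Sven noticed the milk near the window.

(a) Entailed — this follows by dropping conjuncts from the shattering event's description.
(b) Not entailed — 'was photographing' is progressive on an accomplishment; it does not entail the completed 'photographed'.
(c) Not entailed — Mary shattered the bottle, not the soup; the soup belongs to the photographing event.
(d) Not entailed — Mary noticed the milk, not the soup; the soup belongs to the photographing event.
(e) Entailed — dropping 'at dawn', 'gracefully', 'near the window' leaves a sub-description the original still satisfies.
(f) Not entailed — the passage has Mary noticing the milk, not Sven.

(a), (e)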